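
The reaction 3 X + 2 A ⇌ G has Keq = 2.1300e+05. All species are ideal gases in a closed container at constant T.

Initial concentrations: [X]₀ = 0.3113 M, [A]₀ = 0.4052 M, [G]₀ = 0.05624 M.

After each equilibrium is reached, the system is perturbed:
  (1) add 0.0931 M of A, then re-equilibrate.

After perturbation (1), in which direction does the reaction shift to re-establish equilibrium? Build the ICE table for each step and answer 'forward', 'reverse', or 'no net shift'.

Direction: forward

Q₀ = 11.35 vs Keq = 2.1300e+05 ⇒ Q<K, forward
Step 1:
                    X           A           G
  I            0.3113      0.4052     0.05624
  C           -0.2864     -0.1909     0.09545
  E           0.02494      0.2143      0.1517
  solve Keq expr → x = 0.09545; check Q = 2.1300e+05
Then add 0.0931 M of A.
Step 2:
                    X           A           G
  I           0.02494      0.3074      0.1517
  C         -0.005111   -0.003408    0.001704
  E           0.01983       0.304      0.1534
  solve Keq expr → x = 0.001704; check Q = 2.1300e+05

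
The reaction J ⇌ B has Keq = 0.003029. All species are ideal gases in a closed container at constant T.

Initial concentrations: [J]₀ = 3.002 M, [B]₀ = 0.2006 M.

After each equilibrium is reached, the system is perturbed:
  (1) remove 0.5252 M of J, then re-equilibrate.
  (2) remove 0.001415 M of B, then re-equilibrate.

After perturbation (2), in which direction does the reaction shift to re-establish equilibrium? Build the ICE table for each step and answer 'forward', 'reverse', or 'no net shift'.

Direction: forward

Q₀ = 0.06682 vs Keq = 0.003029 ⇒ Q>K, reverse
Step 1:
                    J           B
  init          3.002      0.2006
  Δ            0.1909     -0.1909
  eq            3.193    0.009671
  solve Keq expr → x = -0.1909; check Q = 0.003029
Then remove 0.5252 M of J.
Step 2:
                    J           B
  init          2.668    0.009671
  Δ          0.001586   -0.001586
  eq            2.669    0.008085
  solve Keq expr → x = -0.001586; check Q = 0.003029
Then remove 0.001415 M of B.
Step 3:
                    J           B
  init          2.669     0.00667
  Δ         -0.001411    0.001411
  eq            2.668    0.008081
  solve Keq expr → x = 0.001411; check Q = 0.003029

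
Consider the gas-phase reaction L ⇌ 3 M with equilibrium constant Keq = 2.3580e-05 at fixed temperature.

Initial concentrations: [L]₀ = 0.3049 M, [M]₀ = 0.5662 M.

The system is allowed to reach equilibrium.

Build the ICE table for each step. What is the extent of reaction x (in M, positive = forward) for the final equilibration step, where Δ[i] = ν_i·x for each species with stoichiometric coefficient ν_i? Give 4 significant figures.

Q₀ = 0.5953 vs Keq = 2.3580e-05 ⇒ Q>K, reverse
Step 1:
                    L           M
  init         0.3049      0.5662
  Δ            0.1812     -0.5437
  eq           0.4861     0.02255
  solve Keq expr → x = -0.1812; check Q = 2.3580e-05

x = -0.1812 M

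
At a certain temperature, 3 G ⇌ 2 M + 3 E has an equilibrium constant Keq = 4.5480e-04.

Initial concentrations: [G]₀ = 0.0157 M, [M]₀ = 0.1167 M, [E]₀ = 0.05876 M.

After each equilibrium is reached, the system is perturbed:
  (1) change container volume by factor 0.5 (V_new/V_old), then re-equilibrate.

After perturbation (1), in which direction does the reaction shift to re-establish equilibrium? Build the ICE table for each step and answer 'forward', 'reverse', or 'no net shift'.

Direction: reverse

Q₀ = 0.714 vs Keq = 4.5480e-04 ⇒ Q>K, reverse
Step 1:
                    G           M           E
  I            0.0157      0.1167     0.05876
  C           0.03827    -0.02551    -0.03827
  E           0.05397     0.09119     0.02049
  solve Keq expr → x = -0.01276; check Q = 4.5480e-04
Then change container volume by factor 0.5 (V_new/V_old).
Step 2:
                    G           M           E
  I            0.1079      0.1824     0.04098
  C           0.01156   -0.007709    -0.01156
  E            0.1195      0.1747     0.02941
  solve Keq expr → x = -0.003854; check Q = 4.5480e-04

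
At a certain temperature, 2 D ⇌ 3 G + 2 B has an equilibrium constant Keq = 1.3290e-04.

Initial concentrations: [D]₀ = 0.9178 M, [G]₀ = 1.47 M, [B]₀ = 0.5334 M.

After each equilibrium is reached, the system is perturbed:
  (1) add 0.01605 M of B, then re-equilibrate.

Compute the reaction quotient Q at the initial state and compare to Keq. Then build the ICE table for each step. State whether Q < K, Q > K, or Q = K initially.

Q₀ = 1.073 vs Keq = 1.3290e-04 ⇒ Q>K, reverse
Step 1:
                  D         G         B
  init       0.9178      1.47    0.5334
  Δ           0.506    -0.759    -0.506
  eq          1.424     0.711   0.02738
  solve Keq expr → x = -0.253; check Q = 1.3290e-04
Then add 0.01605 M of B.
Step 2:
                  D         G         B
  init        1.424     0.711   0.04343
  Δ         0.01446  -0.02168  -0.01446
  eq          1.438    0.6893   0.02897
  solve Keq expr → x = -0.007228; check Q = 1.3290e-04

Q₀ = 1.073; Q > K (proceeds reverse)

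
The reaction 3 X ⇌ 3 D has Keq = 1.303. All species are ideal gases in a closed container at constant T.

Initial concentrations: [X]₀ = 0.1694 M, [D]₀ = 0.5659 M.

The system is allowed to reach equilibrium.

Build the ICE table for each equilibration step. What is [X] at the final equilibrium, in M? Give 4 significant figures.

Q₀ = 37.28 vs Keq = 1.303 ⇒ Q>K, reverse
Step 1:
                    X           D
  init         0.1694      0.5659
  Δ             0.182      -0.182
  eq           0.3514      0.3839
  solve Keq expr → x = -0.06068; check Q = 1.303

[X]_eq = 0.3514 M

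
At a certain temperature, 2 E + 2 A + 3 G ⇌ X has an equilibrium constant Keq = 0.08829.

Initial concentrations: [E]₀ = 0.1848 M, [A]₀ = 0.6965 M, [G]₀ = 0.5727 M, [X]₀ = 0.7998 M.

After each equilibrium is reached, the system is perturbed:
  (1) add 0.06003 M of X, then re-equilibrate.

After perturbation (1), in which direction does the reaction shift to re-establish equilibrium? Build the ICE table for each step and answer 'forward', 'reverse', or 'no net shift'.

Q₀ = 257 vs Keq = 0.08829 ⇒ Q>K, reverse
Step 1:
                    E           A           G           X
  Initial      0.1848      0.6965      0.5727      0.7998
  Change       0.6677      0.6677       1.002     -0.3339
  Equil        0.8525       1.364       1.574      0.4659
  solve Keq expr → x = -0.3339; check Q = 0.08829
Then add 0.06003 M of X.
Step 2:
                    E           A           G           X
  Initial      0.8525       1.364       1.574       0.526
  Change      0.01599     0.01599     0.02399   -0.007997
  Equil        0.8685        1.38       1.598       0.518
  solve Keq expr → x = -0.007997; check Q = 0.08829

Direction: reverse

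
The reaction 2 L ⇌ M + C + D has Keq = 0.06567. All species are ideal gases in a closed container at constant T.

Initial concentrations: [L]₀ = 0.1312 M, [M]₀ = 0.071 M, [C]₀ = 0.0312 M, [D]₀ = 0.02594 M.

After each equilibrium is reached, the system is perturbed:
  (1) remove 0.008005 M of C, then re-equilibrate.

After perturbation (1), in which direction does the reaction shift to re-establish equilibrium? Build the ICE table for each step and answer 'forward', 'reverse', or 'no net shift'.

Q₀ = 0.003338 vs Keq = 0.06567 ⇒ Q<K, forward
Step 1:
                    L           M           C           D
  Initial      0.1312       0.071      0.0312     0.02594
  Change     -0.05924     0.02962     0.02962     0.02962
  Equil       0.07196      0.1006     0.06082     0.05556
  solve Keq expr → x = 0.02962; check Q = 0.06567
Then remove 0.008005 M of C.
Step 2:
                    L           M           C           D
  Initial     0.07196      0.1006     0.05282     0.05556
  Change     -0.00274     0.00137     0.00137     0.00137
  Equil       0.06922       0.102     0.05419     0.05693
  solve Keq expr → x = 0.00137; check Q = 0.06567

Direction: forward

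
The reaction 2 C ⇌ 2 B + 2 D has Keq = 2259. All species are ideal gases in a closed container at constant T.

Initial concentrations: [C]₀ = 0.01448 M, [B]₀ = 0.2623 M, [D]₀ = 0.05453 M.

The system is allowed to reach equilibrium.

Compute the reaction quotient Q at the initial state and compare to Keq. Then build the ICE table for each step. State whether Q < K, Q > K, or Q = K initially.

Q₀ = 0.9757; Q < K (proceeds forward)

Q₀ = 0.9757 vs Keq = 2259 ⇒ Q<K, forward
Step 1:
                   C          B          D
  init       0.01448     0.2623    0.05453
  Δ         -0.01408    0.01408    0.01408
  eq      3.9897e-04     0.2764    0.06861
  solve Keq expr → x = 0.007041; check Q = 2259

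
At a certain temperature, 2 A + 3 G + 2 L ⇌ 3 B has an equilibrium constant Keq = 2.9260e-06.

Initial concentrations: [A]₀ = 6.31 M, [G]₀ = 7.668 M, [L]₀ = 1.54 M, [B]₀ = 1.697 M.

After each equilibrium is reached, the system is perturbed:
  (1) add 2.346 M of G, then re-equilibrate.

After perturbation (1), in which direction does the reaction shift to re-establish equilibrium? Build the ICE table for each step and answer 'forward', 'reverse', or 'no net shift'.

Direction: forward

Q₀ = 1.1479e-04 vs Keq = 2.9260e-06 ⇒ Q>K, reverse
Step 1:
                   A          G          L          B
  I             6.31      7.668       1.54      1.697
  C           0.6304     0.9456     0.6304    -0.9456
  E             6.94      8.614       2.17     0.7514
  solve Keq expr → x = -0.3152; check Q = 2.9260e-06
Then add 2.346 M of G.
Step 2:
                   A          G          L          B
  I             6.94      10.96       2.17     0.7514
  C          -0.1018    -0.1527    -0.1018     0.1527
  E            6.839      10.81      2.069     0.9041
  solve Keq expr → x = 0.05089; check Q = 2.9260e-06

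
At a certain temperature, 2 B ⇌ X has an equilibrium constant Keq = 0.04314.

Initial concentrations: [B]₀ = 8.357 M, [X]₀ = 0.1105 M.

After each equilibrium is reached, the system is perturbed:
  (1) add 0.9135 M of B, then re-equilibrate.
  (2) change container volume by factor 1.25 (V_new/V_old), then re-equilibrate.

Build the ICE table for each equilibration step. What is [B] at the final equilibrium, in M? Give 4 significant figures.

Q₀ = 0.001582 vs Keq = 0.04314 ⇒ Q<K, forward
Step 1:
                    B           X
  Initial       8.357      0.1105
  Change       -2.619        1.31
  Equil         5.738        1.42
  solve Keq expr → x = 1.31; check Q = 0.04314
Then add 0.9135 M of B.
Step 2:
                    B           X
  Initial       6.651        1.42
  Change      -0.4633      0.2316
  Equil         6.188       1.652
  solve Keq expr → x = 0.2316; check Q = 0.04314
Then change container volume by factor 1.25 (V_new/V_old).
Step 3:
                    B           X
  Initial        4.95       1.321
  Change       0.2814     -0.1407
  Equil         5.232       1.181
  solve Keq expr → x = -0.1407; check Q = 0.04314

[B]_eq = 5.232 M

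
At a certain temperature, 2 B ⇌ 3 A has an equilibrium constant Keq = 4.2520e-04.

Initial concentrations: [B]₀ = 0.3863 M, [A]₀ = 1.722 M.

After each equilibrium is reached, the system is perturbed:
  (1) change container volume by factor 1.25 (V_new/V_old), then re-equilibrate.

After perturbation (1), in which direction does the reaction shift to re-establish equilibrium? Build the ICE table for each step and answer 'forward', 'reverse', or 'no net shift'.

Direction: forward

Q₀ = 34.22 vs Keq = 4.2520e-04 ⇒ Q>K, reverse
Step 1:
                  B         A
  I          0.3863     1.722
  C           1.083    -1.625
  E            1.47    0.0972
  solve Keq expr → x = -0.5416; check Q = 4.2520e-04
Then change container volume by factor 1.25 (V_new/V_old).
Step 2:
                  B         A
  I           1.176   0.07776
  C        -0.00388   0.00582
  E           1.172   0.08358
  solve Keq expr → x = 0.00194; check Q = 4.2520e-04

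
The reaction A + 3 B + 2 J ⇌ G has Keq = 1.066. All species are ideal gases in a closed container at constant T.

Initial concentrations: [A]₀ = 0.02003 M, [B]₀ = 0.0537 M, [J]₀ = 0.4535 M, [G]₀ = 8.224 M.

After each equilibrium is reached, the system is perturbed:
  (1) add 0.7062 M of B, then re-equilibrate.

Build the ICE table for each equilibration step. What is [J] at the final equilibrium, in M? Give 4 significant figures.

[J]_eq = 1.332 M

Q₀ = 1.2892e+07 vs Keq = 1.066 ⇒ Q>K, reverse
Step 1:
                  A         B         J         G
  I         0.02003    0.0537    0.4535     8.224
  C          0.5558     1.667     1.112   -0.5558
  E          0.5759     1.721     1.565     7.668
  solve Keq expr → x = -0.5558; check Q = 1.066
Then add 0.7062 M of B.
Step 2:
                  A         B         J         G
  I          0.5759     2.427     1.565     7.668
  C         -0.1167     -0.35   -0.2333    0.1167
  E          0.4592     2.077     1.332     7.785
  solve Keq expr → x = 0.1167; check Q = 1.066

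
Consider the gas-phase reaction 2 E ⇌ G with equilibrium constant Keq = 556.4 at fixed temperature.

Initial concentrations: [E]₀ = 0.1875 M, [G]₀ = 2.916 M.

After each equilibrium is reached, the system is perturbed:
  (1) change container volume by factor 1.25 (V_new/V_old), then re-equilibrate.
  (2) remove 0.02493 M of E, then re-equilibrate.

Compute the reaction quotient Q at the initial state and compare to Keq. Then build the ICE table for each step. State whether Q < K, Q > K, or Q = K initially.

Q₀ = 82.94 vs Keq = 556.4 ⇒ Q<K, forward
Step 1:
                   E          G
  init        0.1875      2.916
  Δ          -0.1144     0.0572
  eq          0.0731      2.973
  solve Keq expr → x = 0.0572; check Q = 556.4
Then change container volume by factor 1.25 (V_new/V_old).
Step 2:
                   E          G
  init       0.05848      2.379
  Δ         0.006856  -0.003428
  eq         0.06534      2.375
  solve Keq expr → x = -0.003428; check Q = 556.4
Then remove 0.02493 M of E.
Step 3:
                   E          G
  init       0.04041      2.375
  Δ          0.02476   -0.01238
  eq         0.06517      2.363
  solve Keq expr → x = -0.01238; check Q = 556.4

Q₀ = 82.94; Q < K (proceeds forward)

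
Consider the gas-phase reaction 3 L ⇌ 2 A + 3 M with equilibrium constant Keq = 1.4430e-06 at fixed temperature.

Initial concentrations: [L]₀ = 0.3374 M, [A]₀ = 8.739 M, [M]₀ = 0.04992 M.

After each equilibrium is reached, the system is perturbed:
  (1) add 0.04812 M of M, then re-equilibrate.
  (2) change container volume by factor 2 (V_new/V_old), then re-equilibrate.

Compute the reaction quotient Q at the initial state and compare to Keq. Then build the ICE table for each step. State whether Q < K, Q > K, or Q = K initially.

Q₀ = 0.2474; Q > K (proceeds reverse)

Q₀ = 0.2474 vs Keq = 1.4430e-06 ⇒ Q>K, reverse
Step 1:
                  L         A         M
  I          0.3374     8.739   0.04992
  C         0.04889  -0.03259  -0.04889
  E          0.3863     8.706  0.001031
  solve Keq expr → x = -0.0163; check Q = 1.4430e-06
Then add 0.04812 M of M.
Step 2:
                  L         A         M
  I          0.3863     8.706   0.04915
  C         0.04799  -0.03199  -0.04799
  E          0.4343     8.674  0.001162
  solve Keq expr → x = -0.016; check Q = 1.4430e-06
Then change container volume by factor 2 (V_new/V_old).
Step 3:
                  L         A         M
  I          0.2171     4.337 5.8121e-04
  C       -3.3993e-04 2.2662e-04 3.3993e-04
  E          0.2168     4.337 9.2114e-04
  solve Keq expr → x = 1.1331e-04; check Q = 1.4430e-06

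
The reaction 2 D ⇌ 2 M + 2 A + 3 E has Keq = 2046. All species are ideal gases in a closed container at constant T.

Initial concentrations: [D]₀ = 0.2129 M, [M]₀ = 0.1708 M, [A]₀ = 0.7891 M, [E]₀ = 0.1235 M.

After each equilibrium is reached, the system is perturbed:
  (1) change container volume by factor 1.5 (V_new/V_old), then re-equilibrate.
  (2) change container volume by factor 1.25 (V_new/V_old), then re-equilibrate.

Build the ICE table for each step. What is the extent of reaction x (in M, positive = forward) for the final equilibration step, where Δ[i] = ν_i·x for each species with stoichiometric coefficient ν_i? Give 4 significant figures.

x = 1.0237e-04 M

Q₀ = 7.5490e-04 vs Keq = 2046 ⇒ Q<K, forward
Step 1:
                  D         M         A         E
  init       0.2129    0.1708    0.7891    0.1235
  Δ         -0.2104    0.2104    0.2104    0.3157
  eq       0.002452    0.3812    0.9995    0.4392
  solve Keq expr → x = 0.1052; check Q = 2046
Then change container volume by factor 1.5 (V_new/V_old).
Step 2:
                  D         M         A         E
  init     0.001635    0.2542    0.6664    0.2928
  Δ       -0.001033  0.001033  0.001033   0.00155
  eq      6.0127e-04    0.2552    0.6674    0.2943
  solve Keq expr → x = 5.1668e-04; check Q = 2046
Then change container volume by factor 1.25 (V_new/V_old).
Step 3:
                  D         M         A         E
  init    4.8101e-04    0.2042    0.5339    0.2355
  Δ       -2.0474e-04 2.0474e-04 2.0474e-04 3.0711e-04
  eq      2.7627e-04    0.2044    0.5341    0.2358
  solve Keq expr → x = 1.0237e-04; check Q = 2046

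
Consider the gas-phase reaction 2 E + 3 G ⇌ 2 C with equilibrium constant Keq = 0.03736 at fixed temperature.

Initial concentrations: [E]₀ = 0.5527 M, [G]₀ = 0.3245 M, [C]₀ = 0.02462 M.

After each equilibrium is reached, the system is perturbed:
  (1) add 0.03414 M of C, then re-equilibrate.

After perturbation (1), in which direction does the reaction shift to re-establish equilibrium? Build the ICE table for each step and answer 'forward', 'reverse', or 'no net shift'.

Q₀ = 0.05807 vs Keq = 0.03736 ⇒ Q>K, reverse
Step 1:
                   E          G          C
  init        0.5527     0.3245    0.02462
  Δ         0.004149   0.006224  -0.004149
  eq          0.5568     0.3307    0.02047
  solve Keq expr → x = -0.002075; check Q = 0.03736
Then add 0.03414 M of C.
Step 2:
                   E          G          C
  init        0.5568     0.3307    0.05461
  Δ          0.02874    0.04311   -0.02874
  eq          0.5856     0.3738    0.02587
  solve Keq expr → x = -0.01437; check Q = 0.03736

Direction: reverse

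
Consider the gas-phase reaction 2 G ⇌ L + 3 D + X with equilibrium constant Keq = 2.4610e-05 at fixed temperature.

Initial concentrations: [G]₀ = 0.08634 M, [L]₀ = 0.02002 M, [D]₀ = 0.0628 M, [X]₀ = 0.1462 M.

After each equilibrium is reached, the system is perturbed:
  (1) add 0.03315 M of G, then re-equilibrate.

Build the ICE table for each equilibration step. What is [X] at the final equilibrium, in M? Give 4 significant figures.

Q₀ = 9.7245e-05 vs Keq = 2.4610e-05 ⇒ Q>K, reverse
Step 1:
                  G         L         D         X
  I         0.08634   0.02002    0.0628    0.1462
  C         0.01009 -0.005046  -0.01514 -0.005046
  E         0.09643   0.01497   0.04766    0.1412
  solve Keq expr → x = -0.005046; check Q = 2.4610e-05
Then add 0.03315 M of G.
Step 2:
                  G         L         D         X
  I          0.1296   0.01497   0.04766    0.1412
  C        -0.00425  0.002125  0.006375  0.002125
  E          0.1253    0.0171   0.05404    0.1433
  solve Keq expr → x = 0.002125; check Q = 2.4610e-05

[X]_eq = 0.1433 M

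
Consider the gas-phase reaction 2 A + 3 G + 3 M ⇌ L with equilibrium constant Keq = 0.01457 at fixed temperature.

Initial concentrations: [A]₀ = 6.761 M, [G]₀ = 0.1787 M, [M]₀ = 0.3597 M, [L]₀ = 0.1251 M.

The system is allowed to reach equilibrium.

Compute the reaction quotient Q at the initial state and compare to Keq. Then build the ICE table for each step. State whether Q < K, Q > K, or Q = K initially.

Q₀ = 10.3; Q > K (proceeds reverse)

Q₀ = 10.3 vs Keq = 0.01457 ⇒ Q>K, reverse
Step 1:
                    A           G           M           L
  Initial       6.761      0.1787      0.3597      0.1251
  Change       0.2033      0.3049      0.3049     -0.1016
  Equil         6.964      0.4836      0.6646     0.02346
  solve Keq expr → x = -0.1016; check Q = 0.01457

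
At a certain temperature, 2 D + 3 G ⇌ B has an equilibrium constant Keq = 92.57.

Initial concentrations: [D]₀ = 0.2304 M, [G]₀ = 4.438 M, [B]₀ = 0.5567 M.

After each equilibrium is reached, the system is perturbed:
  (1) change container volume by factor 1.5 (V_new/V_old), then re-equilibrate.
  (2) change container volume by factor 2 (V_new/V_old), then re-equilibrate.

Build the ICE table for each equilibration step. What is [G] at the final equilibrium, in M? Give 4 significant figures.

[G]_eq = 1.407 M

Q₀ = 0.12 vs Keq = 92.57 ⇒ Q<K, forward
Step 1:
                   D          G          B
  I           0.2304      4.438     0.5567
  C          -0.2202    -0.3303     0.1101
  E          0.01019      4.108     0.6668
  solve Keq expr → x = 0.1101; check Q = 92.57
Then change container volume by factor 1.5 (V_new/V_old).
Step 2:
                   D          G          B
  I         0.006796      2.738     0.4445
  C          0.00832    0.01248   -0.00416
  E          0.01512      2.751     0.4404
  solve Keq expr → x = -0.00416; check Q = 92.57
Then change container volume by factor 2 (V_new/V_old).
Step 3:
                   D          G          B
  I         0.007558      1.375     0.2202
  C          0.02096    0.03144   -0.01048
  E          0.02852      1.407     0.2097
  solve Keq expr → x = -0.01048; check Q = 92.57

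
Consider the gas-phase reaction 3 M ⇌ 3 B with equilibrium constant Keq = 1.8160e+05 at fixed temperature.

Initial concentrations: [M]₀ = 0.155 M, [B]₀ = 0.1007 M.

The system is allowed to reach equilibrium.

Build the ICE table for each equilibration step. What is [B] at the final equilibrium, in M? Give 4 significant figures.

Q₀ = 0.2742 vs Keq = 1.8160e+05 ⇒ Q<K, forward
Step 1:
                   M          B
  Initial      0.155     0.1007
  Change     -0.1506     0.1506
  Equil     0.004437     0.2513
  solve Keq expr → x = 0.05019; check Q = 1.8160e+05

[B]_eq = 0.2513 M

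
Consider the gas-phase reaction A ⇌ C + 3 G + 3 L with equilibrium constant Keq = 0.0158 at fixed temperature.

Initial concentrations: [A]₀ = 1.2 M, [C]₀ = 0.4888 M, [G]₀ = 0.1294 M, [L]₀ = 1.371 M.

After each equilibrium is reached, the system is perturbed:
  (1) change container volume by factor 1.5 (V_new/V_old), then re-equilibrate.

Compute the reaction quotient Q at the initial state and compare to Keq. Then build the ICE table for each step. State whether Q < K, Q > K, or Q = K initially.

Q₀ = 0.002274 vs Keq = 0.0158 ⇒ Q<K, forward
Step 1:
                   A          C          G          L
  I              1.2     0.4888     0.1294      1.371
  C         -0.03159    0.03159    0.09477    0.09477
  E            1.168     0.5204     0.2242      1.466
  solve Keq expr → x = 0.03159; check Q = 0.0158
Then change container volume by factor 1.5 (V_new/V_old).
Step 2:
                   A          C          G          L
  I           0.7789     0.3469     0.1494     0.9772
  C         -0.04346    0.04346     0.1304     0.1304
  E           0.7355     0.3904     0.2798      1.108
  solve Keq expr → x = 0.04346; check Q = 0.0158

Q₀ = 0.002274; Q < K (proceeds forward)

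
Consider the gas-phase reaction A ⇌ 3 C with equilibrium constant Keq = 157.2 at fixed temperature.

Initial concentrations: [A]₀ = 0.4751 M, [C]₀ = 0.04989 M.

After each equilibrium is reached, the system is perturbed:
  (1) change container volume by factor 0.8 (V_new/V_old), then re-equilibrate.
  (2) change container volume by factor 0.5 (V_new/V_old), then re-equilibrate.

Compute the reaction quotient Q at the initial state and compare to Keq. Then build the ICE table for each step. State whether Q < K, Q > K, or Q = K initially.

Q₀ = 2.6137e-04; Q < K (proceeds forward)

Q₀ = 2.6137e-04 vs Keq = 157.2 ⇒ Q<K, forward
Step 1:
                   A          C
  Initial     0.4751    0.04989
  Change     -0.4569      1.371
  Equil      0.01823       1.42
  solve Keq expr → x = 0.4569; check Q = 157.2
Then change container volume by factor 0.8 (V_new/V_old).
Step 2:
                   A          C
  Initial    0.02279      1.776
  Change     0.01089   -0.03267
  Equil      0.03368      1.743
  solve Keq expr → x = -0.01089; check Q = 157.2
Then change container volume by factor 0.5 (V_new/V_old).
Step 3:
                   A          C
  Initial    0.06736      3.486
  Change      0.1245    -0.3734
  Equil       0.1918      3.113
  solve Keq expr → x = -0.1245; check Q = 157.2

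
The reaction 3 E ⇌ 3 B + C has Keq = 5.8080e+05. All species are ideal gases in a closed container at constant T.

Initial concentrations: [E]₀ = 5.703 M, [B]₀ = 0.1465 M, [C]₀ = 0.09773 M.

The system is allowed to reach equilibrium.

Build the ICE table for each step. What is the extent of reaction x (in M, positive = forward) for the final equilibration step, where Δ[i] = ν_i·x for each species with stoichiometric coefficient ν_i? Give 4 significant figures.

Q₀ = 1.6566e-06 vs Keq = 5.8080e+05 ⇒ Q<K, forward
Step 1:
                    E           B           C
  Initial       5.703      0.1465     0.09773
  Change       -5.616       5.616       1.872
  Equil       0.08659       5.763        1.97
  solve Keq expr → x = 1.872; check Q = 5.8080e+05

x = 1.872 M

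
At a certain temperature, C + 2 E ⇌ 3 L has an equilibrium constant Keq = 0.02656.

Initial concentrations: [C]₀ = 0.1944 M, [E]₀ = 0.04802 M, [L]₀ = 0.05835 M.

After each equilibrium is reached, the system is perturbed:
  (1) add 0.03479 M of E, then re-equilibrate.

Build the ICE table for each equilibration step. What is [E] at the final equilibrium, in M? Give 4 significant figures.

Q₀ = 0.4432 vs Keq = 0.02656 ⇒ Q>K, reverse
Step 1:
                    C           E           L
  I            0.1944     0.04802     0.05835
  C          0.009742     0.01948    -0.02922
  E            0.2041      0.0675     0.02913
  solve Keq expr → x = -0.009742; check Q = 0.02656
Then add 0.03479 M of E.
Step 2:
                    C           E           L
  I            0.2041      0.1023     0.02913
  C         -0.002608   -0.005216    0.007824
  E            0.2015     0.09708     0.03695
  solve Keq expr → x = 0.002608; check Q = 0.02656

[E]_eq = 0.09708 M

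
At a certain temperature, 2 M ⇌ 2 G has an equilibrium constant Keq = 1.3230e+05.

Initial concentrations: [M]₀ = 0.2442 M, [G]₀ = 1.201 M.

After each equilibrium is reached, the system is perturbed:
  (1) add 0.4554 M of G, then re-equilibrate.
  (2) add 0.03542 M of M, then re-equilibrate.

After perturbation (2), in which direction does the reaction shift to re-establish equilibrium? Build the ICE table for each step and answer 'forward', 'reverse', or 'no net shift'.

Direction: forward

Q₀ = 24.19 vs Keq = 1.3230e+05 ⇒ Q<K, forward
Step 1:
                   M          G
  I           0.2442      1.201
  C          -0.2402     0.2402
  E         0.003962      1.441
  solve Keq expr → x = 0.1201; check Q = 1.3230e+05
Then add 0.4554 M of G.
Step 2:
                   M          G
  I         0.003962      1.897
  C         0.001249  -0.001249
  E         0.005211      1.895
  solve Keq expr → x = -6.2430e-04; check Q = 1.3230e+05
Then add 0.03542 M of M.
Step 3:
                   M          G
  I          0.04063      1.895
  C         -0.03532    0.03532
  E         0.005308      1.931
  solve Keq expr → x = 0.01766; check Q = 1.3230e+05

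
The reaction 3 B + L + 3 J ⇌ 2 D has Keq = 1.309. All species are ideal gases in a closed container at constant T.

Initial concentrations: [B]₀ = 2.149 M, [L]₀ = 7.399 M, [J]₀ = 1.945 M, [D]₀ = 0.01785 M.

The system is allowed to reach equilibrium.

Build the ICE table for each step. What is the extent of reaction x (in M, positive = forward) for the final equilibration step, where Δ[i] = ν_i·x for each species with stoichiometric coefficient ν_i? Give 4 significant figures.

x = 0.4548 M

Q₀ = 5.8971e-07 vs Keq = 1.309 ⇒ Q<K, forward
Step 1:
                   B          L          J          D
  I            2.149      7.399      1.945    0.01785
  C           -1.364    -0.4548     -1.364     0.9095
  E           0.7847      6.944     0.5807     0.9274
  solve Keq expr → x = 0.4548; check Q = 1.309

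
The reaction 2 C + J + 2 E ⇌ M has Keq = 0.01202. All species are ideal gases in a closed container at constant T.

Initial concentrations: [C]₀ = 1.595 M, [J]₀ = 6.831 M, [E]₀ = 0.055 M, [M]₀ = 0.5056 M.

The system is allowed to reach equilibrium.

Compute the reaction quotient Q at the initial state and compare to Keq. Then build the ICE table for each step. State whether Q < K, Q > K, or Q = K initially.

Q₀ = 9.618; Q > K (proceeds reverse)

Q₀ = 9.618 vs Keq = 0.01202 ⇒ Q>K, reverse
Step 1:
                    C           J           E           M
  Initial       1.595       6.831       0.055      0.5056
  Change        0.623      0.3115       0.623     -0.3115
  Equil         2.218       7.142       0.678      0.1941
  solve Keq expr → x = -0.3115; check Q = 0.01202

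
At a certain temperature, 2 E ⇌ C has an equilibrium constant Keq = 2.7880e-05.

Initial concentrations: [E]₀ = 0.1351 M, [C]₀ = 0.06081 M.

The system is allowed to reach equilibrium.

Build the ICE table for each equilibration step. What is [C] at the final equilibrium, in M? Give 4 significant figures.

Q₀ = 3.332 vs Keq = 2.7880e-05 ⇒ Q>K, reverse
Step 1:
                  E         C
  Initial    0.1351   0.06081
  Change     0.1216  -0.06081
  Equil      0.2567 1.8374e-06
  solve Keq expr → x = -0.06081; check Q = 2.7880e-05

[C]_eq = 1.8374e-06 M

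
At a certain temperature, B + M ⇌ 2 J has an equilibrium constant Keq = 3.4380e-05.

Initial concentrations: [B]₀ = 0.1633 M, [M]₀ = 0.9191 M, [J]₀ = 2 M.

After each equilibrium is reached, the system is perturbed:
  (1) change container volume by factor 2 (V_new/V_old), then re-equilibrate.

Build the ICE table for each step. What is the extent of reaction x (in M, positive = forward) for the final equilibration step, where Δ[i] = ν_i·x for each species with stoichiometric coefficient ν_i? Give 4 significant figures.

Q₀ = 26.65 vs Keq = 3.4380e-05 ⇒ Q>K, reverse
Step 1:
                    B           M           J
  I            0.1633      0.9191           2
  C            0.9956      0.9956      -1.991
  E             1.159       1.915    0.008734
  solve Keq expr → x = -0.9956; check Q = 3.4380e-05
Then change container volume by factor 2 (V_new/V_old).
Step 2:
                    B           M           J
  I            0.5795      0.9574    0.004367
  C                 0           0           0
  E            0.5795      0.9574    0.004367
  solve Keq expr → x = 0; check Q = 3.4380e-05

x = 0 M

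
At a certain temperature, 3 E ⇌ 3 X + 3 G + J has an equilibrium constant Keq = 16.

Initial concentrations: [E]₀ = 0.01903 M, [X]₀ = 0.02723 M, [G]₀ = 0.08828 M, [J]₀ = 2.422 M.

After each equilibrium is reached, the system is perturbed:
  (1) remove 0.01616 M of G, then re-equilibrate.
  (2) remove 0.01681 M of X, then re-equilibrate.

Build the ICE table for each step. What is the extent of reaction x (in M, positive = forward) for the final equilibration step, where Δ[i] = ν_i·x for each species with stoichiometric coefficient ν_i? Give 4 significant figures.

x = 2.5048e-04 M

Q₀ = 0.004882 vs Keq = 16 ⇒ Q<K, forward
Step 1:
                  E         X         G         J
  Initial   0.01903   0.02723   0.08828     2.422
  Change   -0.01658   0.01658   0.01658  0.005527
  Equil     0.00245   0.04381    0.1049     2.428
  solve Keq expr → x = 0.005527; check Q = 16
Then remove 0.01616 M of G.
Step 2:
                  E         X         G         J
  Initial   0.00245   0.04381    0.0887     2.428
  Change  -3.5258e-04 3.5258e-04 3.5258e-04 1.1753e-04
  Equil    0.002098   0.04416   0.08905     2.428
  solve Keq expr → x = 1.1753e-04; check Q = 16
Then remove 0.01681 M of X.
Step 3:
                  E         X         G         J
  Initial  0.002098   0.02735   0.08905     2.428
  Change  -7.5143e-04 7.5143e-04 7.5143e-04 2.5048e-04
  Equil    0.001346    0.0281    0.0898     2.428
  solve Keq expr → x = 2.5048e-04; check Q = 16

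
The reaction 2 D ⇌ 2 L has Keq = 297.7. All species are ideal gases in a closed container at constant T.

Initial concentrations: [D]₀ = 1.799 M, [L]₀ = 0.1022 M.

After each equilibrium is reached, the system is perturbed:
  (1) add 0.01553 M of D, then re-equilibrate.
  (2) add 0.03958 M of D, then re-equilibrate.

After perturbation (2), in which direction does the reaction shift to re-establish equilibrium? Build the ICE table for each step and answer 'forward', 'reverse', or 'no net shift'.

Direction: forward

Q₀ = 0.003227 vs Keq = 297.7 ⇒ Q<K, forward
Step 1:
                   D          L
  Initial      1.799     0.1022
  Change      -1.695      1.695
  Equil       0.1042      1.797
  solve Keq expr → x = 0.8474; check Q = 297.7
Then add 0.01553 M of D.
Step 2:
                   D          L
  Initial     0.1197      1.797
  Change    -0.01468    0.01468
  Equil        0.105      1.812
  solve Keq expr → x = 0.00734; check Q = 297.7
Then add 0.03958 M of D.
Step 3:
                   D          L
  Initial     0.1446      1.812
  Change    -0.03741    0.03741
  Equil       0.1072      1.849
  solve Keq expr → x = 0.01871; check Q = 297.7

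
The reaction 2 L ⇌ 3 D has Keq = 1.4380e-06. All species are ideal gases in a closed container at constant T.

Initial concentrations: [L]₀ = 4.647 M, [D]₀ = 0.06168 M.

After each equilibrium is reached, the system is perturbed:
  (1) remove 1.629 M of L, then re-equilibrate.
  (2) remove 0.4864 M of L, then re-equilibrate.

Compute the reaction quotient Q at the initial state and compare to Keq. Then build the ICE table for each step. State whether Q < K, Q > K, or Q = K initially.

Q₀ = 1.0866e-05; Q > K (proceeds reverse)

Q₀ = 1.0866e-05 vs Keq = 1.4380e-06 ⇒ Q>K, reverse
Step 1:
                  L         D
  init        4.647   0.06168
  Δ         0.02011  -0.03016
  eq          4.667   0.03152
  solve Keq expr → x = -0.01005; check Q = 1.4380e-06
Then remove 1.629 M of L.
Step 2:
                  L         D
  init        3.038   0.03152
  Δ        0.005212 -0.007819
  eq          3.043    0.0237
  solve Keq expr → x = -0.002606; check Q = 1.4380e-06
Then remove 0.4864 M of L.
Step 3:
                  L         D
  init        2.557    0.0237
  Δ        0.001726 -0.002589
  eq          2.559   0.02112
  solve Keq expr → x = -8.6290e-04; check Q = 1.4380e-06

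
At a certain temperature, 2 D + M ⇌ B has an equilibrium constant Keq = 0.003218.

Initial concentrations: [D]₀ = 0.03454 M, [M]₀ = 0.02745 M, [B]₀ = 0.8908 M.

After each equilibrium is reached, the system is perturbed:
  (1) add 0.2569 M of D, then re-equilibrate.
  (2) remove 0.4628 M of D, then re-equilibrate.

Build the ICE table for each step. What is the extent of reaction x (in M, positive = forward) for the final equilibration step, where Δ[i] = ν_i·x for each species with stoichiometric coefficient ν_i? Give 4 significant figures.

x = -0.004776 M

Q₀ = 2.7202e+04 vs Keq = 0.003218 ⇒ Q>K, reverse
Step 1:
                    D           M           B
  I           0.03454     0.02745      0.8908
  C             1.763      0.8814     -0.8814
  E             1.797      0.9088    0.009447
  solve Keq expr → x = -0.8814; check Q = 0.003218
Then add 0.2569 M of D.
Step 2:
                    D           M           B
  I             2.054      0.9088    0.009447
  C         -0.005578   -0.002789    0.002789
  E             2.049       0.906     0.01224
  solve Keq expr → x = 0.002789; check Q = 0.003218
Then remove 0.4628 M of D.
Step 3:
                    D           M           B
  I             1.586       0.906     0.01224
  C          0.009552    0.004776   -0.004776
  E             1.595      0.9108    0.007459
  solve Keq expr → x = -0.004776; check Q = 0.003218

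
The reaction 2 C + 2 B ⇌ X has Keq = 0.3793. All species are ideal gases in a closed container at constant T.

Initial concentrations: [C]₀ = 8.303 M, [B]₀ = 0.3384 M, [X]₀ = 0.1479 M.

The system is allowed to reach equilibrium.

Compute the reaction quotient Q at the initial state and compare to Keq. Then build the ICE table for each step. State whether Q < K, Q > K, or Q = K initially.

Q₀ = 0.01873; Q < K (proceeds forward)

Q₀ = 0.01873 vs Keq = 0.3793 ⇒ Q<K, forward
Step 1:
                   C          B          X
  init         8.303     0.3384     0.1479
  Δ          -0.2347    -0.2347     0.1174
  eq           8.068     0.1037     0.2653
  solve Keq expr → x = 0.1174; check Q = 0.3793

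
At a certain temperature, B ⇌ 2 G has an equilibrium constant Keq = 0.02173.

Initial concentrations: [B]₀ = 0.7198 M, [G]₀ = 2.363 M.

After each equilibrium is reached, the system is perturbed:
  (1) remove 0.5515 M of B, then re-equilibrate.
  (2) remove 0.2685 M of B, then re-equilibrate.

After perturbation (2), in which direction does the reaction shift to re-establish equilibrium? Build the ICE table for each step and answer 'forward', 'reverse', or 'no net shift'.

Direction: reverse

Q₀ = 7.757 vs Keq = 0.02173 ⇒ Q>K, reverse
Step 1:
                  B         G
  init       0.7198     2.363
  Δ           1.083    -2.165
  eq          1.802    0.1979
  solve Keq expr → x = -1.083; check Q = 0.02173
Then remove 0.5515 M of B.
Step 2:
                  B         G
  init        1.251    0.1979
  Δ         0.01599  -0.03198
  eq          1.267    0.1659
  solve Keq expr → x = -0.01599; check Q = 0.02173
Then remove 0.2685 M of B.
Step 3:
                  B         G
  init       0.9983    0.1659
  Δ        0.008984  -0.01797
  eq          1.007    0.1479
  solve Keq expr → x = -0.008984; check Q = 0.02173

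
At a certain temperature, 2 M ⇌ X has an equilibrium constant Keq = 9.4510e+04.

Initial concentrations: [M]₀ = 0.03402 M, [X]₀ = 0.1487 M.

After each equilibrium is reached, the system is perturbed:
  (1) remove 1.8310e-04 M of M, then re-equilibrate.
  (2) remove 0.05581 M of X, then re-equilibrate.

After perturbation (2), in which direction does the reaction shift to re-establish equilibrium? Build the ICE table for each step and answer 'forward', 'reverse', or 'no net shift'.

Q₀ = 128.5 vs Keq = 9.4510e+04 ⇒ Q<K, forward
Step 1:
                   M          X
  init       0.03402     0.1487
  Δ          -0.0327    0.01635
  eq        0.001322      0.165
  solve Keq expr → x = 0.01635; check Q = 9.4510e+04
Then remove 1.8310e-04 M of M.
Step 2:
                   M          X
  init      0.001138      0.165
  Δ       1.8273e-04 -9.1367e-05
  eq        0.001321      0.165
  solve Keq expr → x = -9.1367e-05; check Q = 9.4510e+04
Then remove 0.05581 M of X.
Step 3:
                   M          X
  init      0.001321     0.1091
  Δ       -2.4588e-04 1.2294e-04
  eq        0.001075     0.1093
  solve Keq expr → x = 1.2294e-04; check Q = 9.4510e+04

Direction: forward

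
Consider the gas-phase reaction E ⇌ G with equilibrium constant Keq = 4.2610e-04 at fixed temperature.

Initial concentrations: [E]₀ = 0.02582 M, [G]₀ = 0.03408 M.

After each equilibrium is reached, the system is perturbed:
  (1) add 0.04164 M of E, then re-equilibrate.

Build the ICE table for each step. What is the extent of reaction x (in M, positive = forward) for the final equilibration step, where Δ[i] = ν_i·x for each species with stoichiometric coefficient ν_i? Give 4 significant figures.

x = 1.7735e-05 M

Q₀ = 1.32 vs Keq = 4.2610e-04 ⇒ Q>K, reverse
Step 1:
                  E         G
  I         0.02582   0.03408
  C         0.03405  -0.03405
  E         0.05987 2.5513e-05
  solve Keq expr → x = -0.03405; check Q = 4.2610e-04
Then add 0.04164 M of E.
Step 2:
                  E         G
  I          0.1015 2.5513e-05
  C       -1.7735e-05 1.7735e-05
  E          0.1015 4.3248e-05
  solve Keq expr → x = 1.7735e-05; check Q = 4.2610e-04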